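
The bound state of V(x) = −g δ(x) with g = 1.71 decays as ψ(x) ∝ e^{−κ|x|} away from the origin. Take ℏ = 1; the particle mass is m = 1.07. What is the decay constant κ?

κ = 1.83

Integrate −(ℏ²/2m)ψ'' − gδ(x)ψ = Eψ from −ε to +ε: the ψ'' term gives ψ'(0⁺) − ψ'(0⁻) and the δ term gives −(2mg/ℏ²)ψ(0).
With ψ ∝ e^{−κ|x|} this yields −2κ = −2mg/ℏ², so κ = mg/ℏ² = 1.830.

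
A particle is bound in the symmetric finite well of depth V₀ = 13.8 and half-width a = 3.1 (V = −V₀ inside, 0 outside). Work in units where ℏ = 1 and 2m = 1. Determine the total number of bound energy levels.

The dimensionless depth is z₀ = a√(2mV₀)/ℏ = 3.1 × √(13.80) = 11.52.
A new bound state (alternating even/odd) appears each time z₀ passes a multiple of π/2, so N = ⌊2z₀/π⌋ + 1 = ⌊7.331⌋ + 1 = 8.

N = 8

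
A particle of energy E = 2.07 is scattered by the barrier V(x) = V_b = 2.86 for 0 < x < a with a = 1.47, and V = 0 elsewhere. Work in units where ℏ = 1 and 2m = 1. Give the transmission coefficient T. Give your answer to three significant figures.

T = 0.214

E < V_b: inside the barrier ψ ∝ e^{±κx} with κ = √(2m(V_b − E))/ℏ = 0.8888.
κa = 1.307, sinh(κa) = 1.711.
The exact tunnelling result is T⁻¹ = 1 + V_b² sinh²(κa) / [4E(V_b − E)] = 4.662, so T = 0.214.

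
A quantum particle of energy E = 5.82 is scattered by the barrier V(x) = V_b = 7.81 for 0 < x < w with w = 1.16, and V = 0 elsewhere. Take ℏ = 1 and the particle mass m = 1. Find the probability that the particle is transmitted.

E < V_b: inside the barrier ψ ∝ e^{±κx} with κ = √(2m(V_b − E))/ℏ = 1.995.
κw = 2.314, sinh(κw) = 5.009.
The exact tunnelling result is T⁻¹ = 1 + V_b² sinh²(κw) / [4E(V_b − E)] = 34.03, so T = 0.0294.

T = 0.0294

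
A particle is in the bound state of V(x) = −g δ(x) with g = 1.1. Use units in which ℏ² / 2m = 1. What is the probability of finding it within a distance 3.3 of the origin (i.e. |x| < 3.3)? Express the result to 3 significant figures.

P = 0.973

The normalised bound state is ψ = √κ e^{−κ|x|} with κ = mg/ℏ² = 0.5500.
P(|x| < d) = ∫_{−d}^{d} κ e^{−2κ|x|} dx = 1 − e^{−2κd} = 1 − e^{−3.630} = 0.9735.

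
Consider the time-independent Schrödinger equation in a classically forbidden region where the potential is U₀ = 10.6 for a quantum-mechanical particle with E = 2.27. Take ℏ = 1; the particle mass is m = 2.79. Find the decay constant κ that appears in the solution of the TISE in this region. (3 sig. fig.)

κ = 6.82

Since E < U₀ the TISE in this region is ψ'' = κ²ψ with κ = √(2m(U₀ − E))/ℏ.
κ = √(2 × 2.79 × 8.33) = 6.818.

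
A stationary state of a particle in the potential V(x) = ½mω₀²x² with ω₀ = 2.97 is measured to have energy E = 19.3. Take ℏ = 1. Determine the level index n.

n = 6

Invert E_n = (n + ½)ℏω₀: n = E/ℏω₀ − ½ = 5.998, so n = 6.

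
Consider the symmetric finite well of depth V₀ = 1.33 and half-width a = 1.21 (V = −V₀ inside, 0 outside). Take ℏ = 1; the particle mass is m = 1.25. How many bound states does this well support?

Define the well-strength parameter z₀ = (a/ℏ)√(2mV₀) = 1.21 × √(2·1.25·1.33) = 2.206.
A new bound state (alternating even/odd) appears each time z₀ passes a multiple of π/2, so N = ⌊2z₀/π⌋ + 1 = ⌊1.405⌋ + 1 = 2.

N = 2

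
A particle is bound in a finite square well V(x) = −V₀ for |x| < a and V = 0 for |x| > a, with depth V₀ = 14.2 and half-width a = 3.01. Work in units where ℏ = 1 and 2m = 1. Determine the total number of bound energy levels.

The dimensionless depth is z₀ = a√(2mV₀)/ℏ = 3.01 × √(14.20) = 11.34.
The even/odd transcendental equations gain one root per π/2 in z₀, giving N = 1 + ⌊2z₀/π⌋ = 1 + ⌊7.221⌋ = 8.

N = 8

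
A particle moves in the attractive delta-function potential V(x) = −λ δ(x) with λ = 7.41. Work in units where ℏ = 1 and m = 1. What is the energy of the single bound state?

The bound state is ψ(x) = √κ e^{−κ|x|}. The derivative jump ψ'(0⁺) − ψ'(0⁻) = −(2mλ/ℏ²)ψ(0) fixes κ = mλ/ℏ² = 7.410.
Then E = −ℏ²κ²/(2m) = −mλ²/(2ℏ²) = -27.45.

E = -27.5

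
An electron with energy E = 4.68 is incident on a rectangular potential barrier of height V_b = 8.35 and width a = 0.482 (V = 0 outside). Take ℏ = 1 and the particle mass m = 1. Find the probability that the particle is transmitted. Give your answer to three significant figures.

T = 0.252

Since E < V_b the interior solution is evanescent with decay constant κ = √(2m(V_b − E))/ℏ = 2.709.
κa = 1.306, sinh(κa) = 1.710.
The exact tunnelling result is T⁻¹ = 1 + V_b² sinh²(κa) / [4E(V_b − E)] = 3.967, so T = 0.252.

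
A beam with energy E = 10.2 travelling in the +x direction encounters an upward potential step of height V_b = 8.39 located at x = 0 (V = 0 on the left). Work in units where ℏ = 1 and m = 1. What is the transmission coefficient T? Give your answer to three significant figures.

On each side the TISE gives plane waves with k = √(2m(E − V))/ℏ: k₁ = √(2·1·10.2) = 4.517, k₂ = √(2·1·1.81) = 1.903.
Matching ψ and ψ′ at x = 0 gives r = (k₁ − k₂)/(k₁ + k₂), so R = r² = 0.1658 and T = 1 − R = 0.8342.

T = 0.834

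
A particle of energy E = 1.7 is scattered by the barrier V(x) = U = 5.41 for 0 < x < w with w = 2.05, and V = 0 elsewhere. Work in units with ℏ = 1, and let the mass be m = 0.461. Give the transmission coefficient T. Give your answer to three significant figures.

T = 0.00175

E < U: inside the barrier ψ ∝ e^{±κx} with κ = √(2m(U − E))/ℏ = 1.849.
κw = 3.791, sinh(κw) = 22.15.
The exact tunnelling result is T⁻¹ = 1 + U² sinh²(κw) / [4E(U − E)] = 570.2, so T = 0.00175.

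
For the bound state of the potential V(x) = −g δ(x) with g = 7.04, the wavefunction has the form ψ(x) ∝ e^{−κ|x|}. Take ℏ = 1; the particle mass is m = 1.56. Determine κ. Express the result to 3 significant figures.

κ = 11.0

Integrate −(ℏ²/2m)ψ'' − gδ(x)ψ = Eψ from −ε to +ε: the ψ'' term gives ψ'(0⁺) − ψ'(0⁻) and the δ term gives −(2mg/ℏ²)ψ(0).
With ψ ∝ e^{−κ|x|} this yields −2κ = −2mg/ℏ², so κ = mg/ℏ² = 10.98.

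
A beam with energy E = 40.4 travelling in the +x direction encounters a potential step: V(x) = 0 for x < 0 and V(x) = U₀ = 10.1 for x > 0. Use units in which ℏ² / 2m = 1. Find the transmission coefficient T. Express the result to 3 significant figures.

The wavenumbers are k₁ = √(2mE)/ℏ = 6.356 on the left and k₂ = √(2m(E − U₀))/ℏ = 5.505 on the right.
Matching ψ and ψ′ at x = 0 gives r = (k₁ − k₂)/(k₁ + k₂), so R = r² = 0.005155 and T = 1 − R = 0.9948.

T = 0.995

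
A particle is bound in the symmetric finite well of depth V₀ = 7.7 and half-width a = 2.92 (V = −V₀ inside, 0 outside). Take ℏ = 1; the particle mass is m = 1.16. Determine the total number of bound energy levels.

The dimensionless depth is z₀ = a√(2mV₀)/ℏ = 2.92 × √(17.86) = 12.34.
The even/odd transcendental equations gain one root per π/2 in z₀, giving N = 1 + ⌊2z₀/π⌋ = 1 + ⌊7.857⌋ = 8.

N = 8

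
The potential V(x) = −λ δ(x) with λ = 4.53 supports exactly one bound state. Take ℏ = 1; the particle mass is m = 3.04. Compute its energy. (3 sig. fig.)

E = -31.2

The bound state is ψ(x) = √κ e^{−κ|x|}. The derivative jump ψ'(0⁺) − ψ'(0⁻) = −(2mλ/ℏ²)ψ(0) fixes κ = mλ/ℏ² = 13.77.
Then E = −ℏ²κ²/(2m) = −mλ²/(2ℏ²) = -31.19.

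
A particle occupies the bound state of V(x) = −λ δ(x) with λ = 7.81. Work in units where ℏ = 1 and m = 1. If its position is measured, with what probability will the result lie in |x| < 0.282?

P = 0.988

The normalised bound state is ψ = √κ e^{−κ|x|} with κ = mλ/ℏ² = 7.810.
P(|x| < d) = ∫_{−d}^{d} κ e^{−2κ|x|} dx = 1 − e^{−2κd} = 1 − e^{−4.405} = 0.9878.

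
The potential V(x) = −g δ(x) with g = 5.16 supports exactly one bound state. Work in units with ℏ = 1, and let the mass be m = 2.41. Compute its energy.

For x ≠ 0 the bound state is ψ ∝ e^{−κ|x|}; integrating the TISE across the delta gives the cusp condition 2κ = 2mg/ℏ², so κ = 12.44.
Then E = −ℏ²κ²/(2m) = −mg²/(2ℏ²) = -32.08.

E = -32.1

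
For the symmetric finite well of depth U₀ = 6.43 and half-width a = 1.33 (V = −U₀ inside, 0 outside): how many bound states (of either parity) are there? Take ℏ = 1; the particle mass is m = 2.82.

N = 6

The dimensionless depth is z₀ = a√(2mU₀)/ℏ = 1.33 × √(36.27) = 8.009.
The even/odd transcendental equations gain one root per π/2 in z₀, giving N = 1 + ⌊2z₀/π⌋ = 1 + ⌊5.099⌋ = 6.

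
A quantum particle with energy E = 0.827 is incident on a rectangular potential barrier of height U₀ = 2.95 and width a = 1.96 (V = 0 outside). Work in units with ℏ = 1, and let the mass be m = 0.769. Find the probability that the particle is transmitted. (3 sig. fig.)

E < U₀: inside the barrier ψ ∝ e^{±κx} with κ = √(2m(U₀ − E))/ℏ = 1.807.
κa = 3.542, sinh(κa) = 17.25.
The exact tunnelling result is T⁻¹ = 1 + U₀² sinh²(κa) / [4E(U₀ − E)] = 369.6, so T = 0.00271.

T = 0.00271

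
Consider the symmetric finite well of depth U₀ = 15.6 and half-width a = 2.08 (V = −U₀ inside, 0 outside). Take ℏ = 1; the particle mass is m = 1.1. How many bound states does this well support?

N = 8

Define the well-strength parameter z₀ = (a/ℏ)√(2mU₀) = 2.08 × √(2·1.1·15.6) = 12.19.
A new bound state (alternating even/odd) appears each time z₀ passes a multiple of π/2, so N = ⌊2z₀/π⌋ + 1 = ⌊7.757⌋ + 1 = 8.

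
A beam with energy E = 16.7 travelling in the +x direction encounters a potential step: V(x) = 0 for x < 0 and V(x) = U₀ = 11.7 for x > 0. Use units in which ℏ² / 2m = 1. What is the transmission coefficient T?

The wavenumbers are k₁ = √(2mE)/ℏ = 4.087 on the left and k₂ = √(2m(E − U₀))/ℏ = 2.236 on the right.
Continuity of ψ and ψ′ at the step yields the reflection amplitude r = (k₁ − k₂)/(k₁ + k₂) = 0.2927; thus R = |r|² = 0.08566, T = 0.9143.

T = 0.914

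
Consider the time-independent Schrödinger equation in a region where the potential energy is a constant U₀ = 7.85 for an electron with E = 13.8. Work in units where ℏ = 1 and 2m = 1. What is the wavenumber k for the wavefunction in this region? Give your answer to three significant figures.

With E > U₀ the solution is oscillatory, ψ ∝ e^{±ikx} with k = √(2m(E − U₀))/ℏ.
k = √(2 × 0.5 × 5.95) = 2.439.

k = 2.44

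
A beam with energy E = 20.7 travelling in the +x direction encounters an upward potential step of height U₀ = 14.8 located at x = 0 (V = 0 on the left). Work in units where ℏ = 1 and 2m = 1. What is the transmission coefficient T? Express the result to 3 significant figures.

On each side the TISE gives plane waves with k = √(2m(E − V))/ℏ: k₁ = √(2·½·20.7) = 4.550, k₂ = √(2·½·5.9) = 2.429.
Continuity of ψ and ψ′ at the step yields the reflection amplitude r = (k₁ − k₂)/(k₁ + k₂) = 0.3039; thus R = |r|² = 0.09235, T = 0.9077.

T = 0.908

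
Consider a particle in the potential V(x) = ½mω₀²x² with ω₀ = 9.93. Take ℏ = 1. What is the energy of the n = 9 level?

E = 94.3

Using E_n = (n + ½)ℏω₀: E_9 = 9.5 × 9.93 = 94.34.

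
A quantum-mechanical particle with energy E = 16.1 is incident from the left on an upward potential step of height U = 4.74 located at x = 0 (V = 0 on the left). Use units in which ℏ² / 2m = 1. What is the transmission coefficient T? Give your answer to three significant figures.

T = 0.992

The wavenumbers are k₁ = √(2mE)/ℏ = 4.012 on the left and k₂ = √(2m(E − U))/ℏ = 3.370 on the right.
Continuity of ψ and ψ′ at the step yields the reflection amplitude r = (k₁ − k₂)/(k₁ + k₂) = 0.08696; thus R = |r|² = 0.007562, T = 0.9924.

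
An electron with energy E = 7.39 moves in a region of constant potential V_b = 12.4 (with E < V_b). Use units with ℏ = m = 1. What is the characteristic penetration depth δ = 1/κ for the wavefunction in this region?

Since E < V_b the TISE in this region is ψ'' = κ²ψ with κ = √(2m(V_b − E))/ℏ.
κ = √(2 × 1 × 5.01) = 3.165. The penetration depth is δ = 1/κ = 0.316.

δ = 0.316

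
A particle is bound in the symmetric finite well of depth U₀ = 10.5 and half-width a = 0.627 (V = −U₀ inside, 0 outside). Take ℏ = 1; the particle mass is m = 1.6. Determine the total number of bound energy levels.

N = 3

Define the well-strength parameter z₀ = (a/ℏ)√(2mU₀) = 0.627 × √(2·1.6·10.5) = 3.634.
The even/odd transcendental equations gain one root per π/2 in z₀, giving N = 1 + ⌊2z₀/π⌋ = 1 + ⌊2.314⌋ = 3.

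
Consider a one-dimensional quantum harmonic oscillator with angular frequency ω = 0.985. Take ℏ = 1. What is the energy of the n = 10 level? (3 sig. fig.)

E = 10.3

The oscillator eigenvalues are E_n = ℏω(n + ½), so E_10 = 0.985 × 10.5 = 10.34.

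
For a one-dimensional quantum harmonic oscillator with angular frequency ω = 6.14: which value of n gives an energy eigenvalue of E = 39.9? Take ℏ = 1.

E_n = ℏω(n + ½) ⇒ n = E/(ℏω) − ½ = 39.9/6.14 − 0.5 = 5.998 → n = 6.

n = 6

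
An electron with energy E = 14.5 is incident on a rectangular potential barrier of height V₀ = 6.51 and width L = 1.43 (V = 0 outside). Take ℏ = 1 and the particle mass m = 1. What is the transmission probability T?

T = 0.974

Above the barrier the interior wavenumber is k₂ = √(2m(E − V₀))/ℏ = 3.997, giving phase k₂L = 5.716.
Matching at both interfaces gives T⁻¹ = 1 + V₀² sin²(k₂L) / [4E(E − V₀)] = 1.026, hence T = 0.974.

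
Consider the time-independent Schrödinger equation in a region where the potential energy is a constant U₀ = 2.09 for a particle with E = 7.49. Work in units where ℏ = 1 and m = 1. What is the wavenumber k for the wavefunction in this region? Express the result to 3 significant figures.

With E > U₀ the solution is oscillatory, ψ ∝ e^{±ikx} with k = √(2m(E − U₀))/ℏ.
k = √(2 × 1 × 5.4) = 3.286.

k = 3.29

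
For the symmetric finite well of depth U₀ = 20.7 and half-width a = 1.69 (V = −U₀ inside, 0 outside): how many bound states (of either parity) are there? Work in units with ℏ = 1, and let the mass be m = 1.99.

The dimensionless depth is z₀ = a√(2mU₀)/ℏ = 1.69 × √(82.39) = 15.34.
The even/odd transcendental equations gain one root per π/2 in z₀, giving N = 1 + ⌊2z₀/π⌋ = 1 + ⌊9.765⌋ = 10.

N = 10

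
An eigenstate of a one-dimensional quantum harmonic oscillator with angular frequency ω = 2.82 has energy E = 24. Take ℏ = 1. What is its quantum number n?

E_n = ℏω(n + ½) ⇒ n = E/(ℏω) − ½ = 24/2.82 − 0.5 = 8.011 → n = 8.

n = 8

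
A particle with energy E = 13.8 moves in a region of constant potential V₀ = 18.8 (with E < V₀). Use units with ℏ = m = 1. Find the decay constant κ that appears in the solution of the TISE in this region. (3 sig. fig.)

Since E < V₀ the TISE in this region is ψ'' = κ²ψ with κ = √(2m(V₀ − E))/ℏ.
κ = √(2 × 1 × 5) = 3.162.

κ = 3.16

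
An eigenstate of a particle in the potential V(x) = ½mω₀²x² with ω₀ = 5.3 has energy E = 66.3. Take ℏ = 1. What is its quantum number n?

n = 12

Invert E_n = (n + ½)ℏω₀: n = E/ℏω₀ − ½ = 12.009, so n = 12.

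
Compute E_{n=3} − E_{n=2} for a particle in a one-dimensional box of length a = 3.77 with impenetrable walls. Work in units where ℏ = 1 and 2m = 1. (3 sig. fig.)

ΔE = 3.47

E_n = n²π²ℏ²/(2ma²), so ΔE = (3² − 2²) π²ℏ²/(2ma²).
ΔE = 5 × π² / (2 × 0.5 × 3.77²) = 3.472.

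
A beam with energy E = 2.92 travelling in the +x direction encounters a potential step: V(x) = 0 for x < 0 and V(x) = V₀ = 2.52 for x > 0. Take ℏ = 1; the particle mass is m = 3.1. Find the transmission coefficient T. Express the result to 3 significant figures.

On each side the TISE gives plane waves with k = √(2m(E − V))/ℏ: k₁ = √(2·3.1·2.92) = 4.255, k₂ = √(2·3.1·0.4) = 1.575.
Matching ψ and ψ′ at x = 0 gives r = (k₁ − k₂)/(k₁ + k₂), so R = r² = 0.2114 and T = 1 − R = 0.7886.

T = 0.789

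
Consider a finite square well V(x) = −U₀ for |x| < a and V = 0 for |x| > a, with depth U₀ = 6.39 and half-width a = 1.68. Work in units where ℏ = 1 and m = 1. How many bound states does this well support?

N = 4

The dimensionless depth is z₀ = a√(2mU₀)/ℏ = 1.68 × √(12.78) = 6.006.
The even/odd transcendental equations gain one root per π/2 in z₀, giving N = 1 + ⌊2z₀/π⌋ = 1 + ⌊3.823⌋ = 4.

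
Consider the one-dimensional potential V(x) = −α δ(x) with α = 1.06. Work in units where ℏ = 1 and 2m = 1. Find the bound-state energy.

The bound state is ψ(x) = √κ e^{−κ|x|}. The derivative jump ψ'(0⁺) − ψ'(0⁻) = −(2mα/ℏ²)ψ(0) fixes κ = mα/ℏ² = 0.5300.
Then E = −ℏ²κ²/(2m) = −mα²/(2ℏ²) = -0.2809.

E = -0.281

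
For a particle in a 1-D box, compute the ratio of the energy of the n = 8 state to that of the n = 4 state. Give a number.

E_n = n²π²ℏ²/(2mL²) so the ratio is n₂²/n₁² = 64/16 = 4.

4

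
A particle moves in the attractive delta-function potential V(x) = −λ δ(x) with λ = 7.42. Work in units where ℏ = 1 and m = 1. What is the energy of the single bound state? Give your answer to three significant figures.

E = -27.5

For x ≠ 0 the bound state is ψ ∝ e^{−κ|x|}; integrating the TISE across the delta gives the cusp condition 2κ = 2mλ/ℏ², so κ = 7.420.
Then E = −ℏ²κ²/(2m) = −mλ²/(2ℏ²) = -27.53.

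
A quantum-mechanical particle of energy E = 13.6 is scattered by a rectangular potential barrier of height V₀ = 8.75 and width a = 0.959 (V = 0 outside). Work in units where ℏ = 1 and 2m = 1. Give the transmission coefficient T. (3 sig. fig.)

Above the barrier the interior wavenumber is k₂ = √(2m(E − V₀))/ℏ = 2.202, giving phase k₂a = 2.112.
T = [1 + V₀² sin²(k₂a) / (4E(E − V₀))]⁻¹ = 1/1.213 = 0.824.

T = 0.824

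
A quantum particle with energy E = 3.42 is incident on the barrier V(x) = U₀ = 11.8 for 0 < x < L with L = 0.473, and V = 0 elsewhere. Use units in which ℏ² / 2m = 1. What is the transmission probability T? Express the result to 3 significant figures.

Since E < U₀ the interior solution is evanescent with decay constant κ = √(2m(U₀ − E))/ℏ = 2.895.
κL = 1.369, sinh(κL) = 1.839.
The exact tunnelling result is T⁻¹ = 1 + U₀² sinh²(κL) / [4E(U₀ − E)] = 5.108, so T = 0.196.

T = 0.196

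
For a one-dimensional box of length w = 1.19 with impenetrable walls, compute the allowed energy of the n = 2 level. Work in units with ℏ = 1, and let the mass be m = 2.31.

Requiring ψ(0) = ψ(w) = 0 quantises k = nπ/w, hence E_n = ℏ²k²/2m = n²π²ℏ²/(2mw²).
E_2 = 2² × π² / (2 × 2.31 × 1.19²) = 6.034.

E = 6.03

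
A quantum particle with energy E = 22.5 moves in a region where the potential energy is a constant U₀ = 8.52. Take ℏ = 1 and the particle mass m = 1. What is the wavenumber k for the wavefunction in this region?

With E > U₀ the solution is oscillatory, ψ ∝ e^{±ikx} with k = √(2m(E − U₀))/ℏ.
k = √(2 × 1 × 13.98) = 5.288.

k = 5.29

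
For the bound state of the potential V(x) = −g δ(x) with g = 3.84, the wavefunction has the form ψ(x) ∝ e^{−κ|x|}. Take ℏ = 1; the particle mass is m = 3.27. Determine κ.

Integrating the TISE across x = 0 gives the cusp condition ψ'(0⁺) − ψ'(0⁻) = −(2mg/ℏ²)ψ(0).
With ψ ∝ e^{−κ|x|} this yields −2κ = −2mg/ℏ², so κ = mg/ℏ² = 12.56.

κ = 12.6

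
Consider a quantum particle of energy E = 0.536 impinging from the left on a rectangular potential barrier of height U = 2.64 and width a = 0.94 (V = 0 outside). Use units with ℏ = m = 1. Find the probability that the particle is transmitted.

T = 0.0540

E < U: inside the barrier ψ ∝ e^{±κx} with κ = √(2m(U − E))/ℏ = 2.051.
κa = 1.928, sinh(κa) = 3.366.
Matching ψ, ψ′ at both faces gives T = [1 + U² sinh²(κa) / (4E(U − E))]⁻¹ = 1/18.51 = 0.0540.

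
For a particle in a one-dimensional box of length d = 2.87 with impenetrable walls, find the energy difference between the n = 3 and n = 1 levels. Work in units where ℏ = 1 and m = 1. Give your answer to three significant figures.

ΔE = 4.79

E_n = n²π²ℏ²/(2md²), so ΔE = (3² − 1²) π²ℏ²/(2md²).
ΔE = 8 × π² / (2 × 1 × 2.87²) = 4.793.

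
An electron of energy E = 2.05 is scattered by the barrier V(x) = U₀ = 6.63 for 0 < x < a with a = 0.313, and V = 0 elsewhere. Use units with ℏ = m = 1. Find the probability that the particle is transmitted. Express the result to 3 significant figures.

E < U₀: inside the barrier ψ ∝ e^{±κx} with κ = √(2m(U₀ − E))/ℏ = 3.027.
κa = 0.9473, sinh(κa) = 1.095.
The exact tunnelling result is T⁻¹ = 1 + U₀² sinh²(κa) / [4E(U₀ − E)] = 2.405, so T = 0.416.

T = 0.416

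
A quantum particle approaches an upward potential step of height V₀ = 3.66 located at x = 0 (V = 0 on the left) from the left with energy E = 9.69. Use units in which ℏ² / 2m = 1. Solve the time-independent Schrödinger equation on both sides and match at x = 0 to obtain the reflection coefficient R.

On each side the TISE gives plane waves with k = √(2m(E − V))/ℏ: k₁ = √(2·½·9.69) = 3.113, k₂ = √(2·½·6.03) = 2.456.
Matching ψ and ψ′ at x = 0 gives r = (k₁ − k₂)/(k₁ + k₂), so R = r² = 0.01393 and T = 1 − R = 0.9861.

R = 0.0139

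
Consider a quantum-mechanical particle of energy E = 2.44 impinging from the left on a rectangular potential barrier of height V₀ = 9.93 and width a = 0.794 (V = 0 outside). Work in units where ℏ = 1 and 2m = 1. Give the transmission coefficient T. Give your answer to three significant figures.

T = 0.0379

Since E < V₀ the interior solution is evanescent with decay constant κ = √(2m(V₀ − E))/ℏ = 2.737.
κa = 2.173, sinh(κa) = 4.335.
The exact tunnelling result is T⁻¹ = 1 + V₀² sinh²(κa) / [4E(V₀ − E)] = 26.35, so T = 0.0379.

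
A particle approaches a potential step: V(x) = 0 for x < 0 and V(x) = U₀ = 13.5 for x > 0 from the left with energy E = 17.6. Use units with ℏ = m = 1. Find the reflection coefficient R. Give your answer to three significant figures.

On each side the TISE gives plane waves with k = √(2m(E − V))/ℏ: k₁ = √(2·1·17.6) = 5.933, k₂ = √(2·1·4.1) = 2.864.
Continuity of ψ and ψ′ at the step yields the reflection amplitude r = (k₁ − k₂)/(k₁ + k₂) = 0.3489; thus R = |r|² = 0.1218, T = 0.8782.

R = 0.122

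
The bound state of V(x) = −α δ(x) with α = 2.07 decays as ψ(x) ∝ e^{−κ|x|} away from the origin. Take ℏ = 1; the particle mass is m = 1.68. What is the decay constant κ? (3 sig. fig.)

Integrate −(ℏ²/2m)ψ'' − αδ(x)ψ = Eψ from −ε to +ε: the ψ'' term gives ψ'(0⁺) − ψ'(0⁻) and the δ term gives −(2mα/ℏ²)ψ(0).
With ψ ∝ e^{−κ|x|} this yields −2κ = −2mα/ℏ², so κ = mα/ℏ² = 3.478.

κ = 3.48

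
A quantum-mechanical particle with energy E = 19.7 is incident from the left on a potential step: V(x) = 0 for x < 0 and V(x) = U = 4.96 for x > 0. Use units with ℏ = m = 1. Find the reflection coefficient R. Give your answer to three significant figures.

On each side the TISE gives plane waves with k = √(2m(E − V))/ℏ: k₁ = √(2·1·19.7) = 6.277, k₂ = √(2·1·14.74) = 5.430.
Matching ψ and ψ′ at x = 0 gives r = (k₁ − k₂)/(k₁ + k₂), so R = r² = 0.005240 and T = 1 − R = 0.9948.

R = 0.00524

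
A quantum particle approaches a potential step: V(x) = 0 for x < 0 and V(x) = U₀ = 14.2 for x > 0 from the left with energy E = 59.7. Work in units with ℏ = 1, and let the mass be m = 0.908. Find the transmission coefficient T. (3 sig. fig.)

On each side the TISE gives plane waves with k = √(2m(E − V))/ℏ: k₁ = √(2·0.908·59.7) = 10.41, k₂ = √(2·0.908·45.5) = 9.090.
Matching ψ and ψ′ at x = 0 gives r = (k₁ − k₂)/(k₁ + k₂), so R = r² = 0.004597 and T = 1 − R = 0.9954.

T = 0.995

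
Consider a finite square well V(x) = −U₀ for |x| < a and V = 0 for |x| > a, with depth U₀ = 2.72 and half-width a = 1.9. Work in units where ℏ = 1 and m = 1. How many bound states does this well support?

N = 3

Define the well-strength parameter z₀ = (a/ℏ)√(2mU₀) = 1.9 × √(2·1·2.72) = 4.432.
The even/odd transcendental equations gain one root per π/2 in z₀, giving N = 1 + ⌊2z₀/π⌋ = 1 + ⌊2.821⌋ = 3.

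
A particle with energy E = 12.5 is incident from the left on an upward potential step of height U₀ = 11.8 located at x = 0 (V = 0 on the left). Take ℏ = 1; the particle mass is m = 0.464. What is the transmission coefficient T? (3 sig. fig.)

T = 0.619

The wavenumbers are k₁ = √(2mE)/ℏ = 3.406 on the left and k₂ = √(2m(E − U₀))/ℏ = 0.8060 on the right.
Continuity of ψ and ψ′ at the step yields the reflection amplitude r = (k₁ − k₂)/(k₁ + k₂) = 0.6173; thus R = |r|² = 0.3810, T = 0.6190.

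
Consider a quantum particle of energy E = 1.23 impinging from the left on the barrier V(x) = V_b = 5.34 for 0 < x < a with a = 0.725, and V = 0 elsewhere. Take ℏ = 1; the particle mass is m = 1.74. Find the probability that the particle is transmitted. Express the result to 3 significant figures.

T = 0.0117

Since E < V_b the interior solution is evanescent with decay constant κ = √(2m(V_b − E))/ℏ = 3.782.
κa = 2.742, sinh(κa) = 7.726.
Matching ψ, ψ′ at both faces gives T = [1 + V_b² sinh²(κa) / (4E(V_b − E))]⁻¹ = 1/85.17 = 0.0117.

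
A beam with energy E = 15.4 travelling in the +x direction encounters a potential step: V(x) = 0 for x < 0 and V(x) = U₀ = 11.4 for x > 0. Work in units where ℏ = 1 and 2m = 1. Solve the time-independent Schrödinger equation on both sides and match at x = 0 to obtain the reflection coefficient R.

The wavenumbers are k₁ = √(2mE)/ℏ = 3.924 on the left and k₂ = √(2m(E − U₀))/ℏ = 2.000 on the right.
Matching ψ and ψ′ at x = 0 gives r = (k₁ − k₂)/(k₁ + k₂), so R = r² = 0.1055 and T = 1 − R = 0.8945.

R = 0.106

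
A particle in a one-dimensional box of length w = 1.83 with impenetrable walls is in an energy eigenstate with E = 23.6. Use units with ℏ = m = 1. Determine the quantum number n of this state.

For an infinite well E_n = n²π²ℏ²/(2mw²), so n = (w/πℏ)√(2mE).
n = (1.83/π) × √(2 × 1 × 23.6) = 4.002 → n = 4.

n = 4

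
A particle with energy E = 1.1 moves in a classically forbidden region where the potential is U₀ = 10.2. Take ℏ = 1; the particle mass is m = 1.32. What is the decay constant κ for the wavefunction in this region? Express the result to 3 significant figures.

κ = 4.90

Since E < U₀ the TISE in this region is ψ'' = κ²ψ with κ = √(2m(U₀ − E))/ℏ.
κ = √(2 × 1.32 × 9.1) = 4.901.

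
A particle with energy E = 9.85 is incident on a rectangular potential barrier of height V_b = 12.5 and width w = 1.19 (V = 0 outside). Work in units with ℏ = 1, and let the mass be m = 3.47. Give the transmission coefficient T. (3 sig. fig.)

T = 0.0000987

Since E < V_b the interior solution is evanescent with decay constant κ = √(2m(V_b − E))/ℏ = 4.288.
κw = 5.103, sinh(κw) = 82.28.
Matching ψ, ψ′ at both faces gives T = [1 + V_b² sinh²(κw) / (4E(V_b − E))]⁻¹ = 1/10130 = 0.0000987.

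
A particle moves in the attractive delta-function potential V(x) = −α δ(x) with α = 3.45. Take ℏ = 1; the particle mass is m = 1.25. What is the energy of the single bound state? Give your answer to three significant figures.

E = -7.44

For x ≠ 0 the bound state is ψ ∝ e^{−κ|x|}; integrating the TISE across the delta gives the cusp condition 2κ = 2mα/ℏ², so κ = 4.313.
Then E = −ℏ²κ²/(2m) = −mα²/(2ℏ²) = -7.439.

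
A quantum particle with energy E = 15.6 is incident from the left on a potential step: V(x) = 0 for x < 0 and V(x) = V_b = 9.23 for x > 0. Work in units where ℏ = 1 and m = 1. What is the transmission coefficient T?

The wavenumbers are k₁ = √(2mE)/ℏ = 5.586 on the left and k₂ = √(2m(E − V_b))/ℏ = 3.569 on the right.
Matching ψ and ψ′ at x = 0 gives r = (k₁ − k₂)/(k₁ + k₂), so R = r² = 0.04851 and T = 1 − R = 0.9515.

T = 0.951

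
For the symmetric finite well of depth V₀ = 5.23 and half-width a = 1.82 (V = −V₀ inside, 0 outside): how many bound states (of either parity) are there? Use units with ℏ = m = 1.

N = 4

The dimensionless depth is z₀ = a√(2mV₀)/ℏ = 1.82 × √(10.46) = 5.886.
A new bound state (alternating even/odd) appears each time z₀ passes a multiple of π/2, so N = ⌊2z₀/π⌋ + 1 = ⌊3.747⌋ + 1 = 4.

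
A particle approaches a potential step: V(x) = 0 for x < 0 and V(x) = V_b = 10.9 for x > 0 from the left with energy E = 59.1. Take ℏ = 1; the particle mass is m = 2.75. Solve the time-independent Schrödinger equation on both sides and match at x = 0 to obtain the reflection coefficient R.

R = 0.00259

The wavenumbers are k₁ = √(2mE)/ℏ = 18.03 on the left and k₂ = √(2m(E − V_b))/ℏ = 16.28 on the right.
Matching ψ and ψ′ at x = 0 gives r = (k₁ − k₂)/(k₁ + k₂), so R = r² = 0.002593 and T = 1 − R = 0.9974.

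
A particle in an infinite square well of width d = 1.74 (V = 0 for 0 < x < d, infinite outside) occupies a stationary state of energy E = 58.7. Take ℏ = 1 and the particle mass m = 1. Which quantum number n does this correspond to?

For an infinite well E_n = n²π²ℏ²/(2md²), so n = (d/πℏ)√(2mE).
n = (1.74/π) × √(2 × 1 × 58.7) = 6.001 → n = 6.

n = 6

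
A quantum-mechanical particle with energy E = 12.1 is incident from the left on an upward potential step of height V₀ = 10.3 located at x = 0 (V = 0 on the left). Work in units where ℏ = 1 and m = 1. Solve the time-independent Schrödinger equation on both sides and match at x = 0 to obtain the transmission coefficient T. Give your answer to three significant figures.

T = 0.803

On each side the TISE gives plane waves with k = √(2m(E − V))/ℏ: k₁ = √(2·1·12.1) = 4.919, k₂ = √(2·1·1.8) = 1.897.
Matching ψ and ψ′ at x = 0 gives r = (k₁ − k₂)/(k₁ + k₂), so R = r² = 0.1965 and T = 1 − R = 0.8035.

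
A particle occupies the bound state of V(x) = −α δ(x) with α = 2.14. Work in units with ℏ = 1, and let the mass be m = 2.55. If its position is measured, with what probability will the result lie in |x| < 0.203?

P = 0.891

The normalised bound state is ψ = √κ e^{−κ|x|} with κ = mα/ℏ² = 5.457.
P(|x| < d) = ∫_{−d}^{d} κ e^{−2κ|x|} dx = 1 − e^{−2κd} = 1 − e^{−2.216} = 0.8909.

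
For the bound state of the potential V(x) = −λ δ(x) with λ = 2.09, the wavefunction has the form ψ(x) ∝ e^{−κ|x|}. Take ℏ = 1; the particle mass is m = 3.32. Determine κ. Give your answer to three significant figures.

Integrate −(ℏ²/2m)ψ'' − λδ(x)ψ = Eψ from −ε to +ε: the ψ'' term gives ψ'(0⁺) − ψ'(0⁻) and the δ term gives −(2mλ/ℏ²)ψ(0).
With ψ ∝ e^{−κ|x|} this yields −2κ = −2mλ/ℏ², so κ = mλ/ℏ² = 6.939.

κ = 6.94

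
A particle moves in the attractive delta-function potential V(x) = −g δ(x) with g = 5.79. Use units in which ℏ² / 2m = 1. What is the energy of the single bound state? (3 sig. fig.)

For x ≠ 0 the bound state is ψ ∝ e^{−κ|x|}; integrating the TISE across the delta gives the cusp condition 2κ = 2mg/ℏ², so κ = 2.895.
Then E = −ℏ²κ²/(2m) = −mg²/(2ℏ²) = -8.381.

E = -8.38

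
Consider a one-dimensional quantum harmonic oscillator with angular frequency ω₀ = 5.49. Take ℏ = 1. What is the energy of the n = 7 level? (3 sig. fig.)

E = 41.2

Using E_n = (n + ½)ℏω₀: E_7 = 7.5 × 5.49 = 41.18.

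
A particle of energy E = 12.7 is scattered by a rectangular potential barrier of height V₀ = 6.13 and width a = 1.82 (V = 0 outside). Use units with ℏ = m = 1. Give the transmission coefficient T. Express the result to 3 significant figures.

E > V₀: inside the barrier k₂ = √(2m(E − V₀))/ℏ = 3.625, k₂a = 6.597.
T = [1 + V₀² sin²(k₂a) / (4E(E − V₀))]⁻¹ = 1/1.011 = 0.989.

T = 0.989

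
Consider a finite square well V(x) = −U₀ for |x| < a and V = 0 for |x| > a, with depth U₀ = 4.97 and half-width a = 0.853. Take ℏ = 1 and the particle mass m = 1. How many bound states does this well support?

Define the well-strength parameter z₀ = (a/ℏ)√(2mU₀) = 0.853 × √(2·1·4.97) = 2.689.
A new bound state (alternating even/odd) appears each time z₀ passes a multiple of π/2, so N = ⌊2z₀/π⌋ + 1 = ⌊1.712⌋ + 1 = 2.

N = 2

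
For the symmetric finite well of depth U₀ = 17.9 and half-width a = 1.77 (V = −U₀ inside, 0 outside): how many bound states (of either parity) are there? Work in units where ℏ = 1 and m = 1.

N = 7

The dimensionless depth is z₀ = a√(2mU₀)/ℏ = 1.77 × √(35.80) = 10.59.
A new bound state (alternating even/odd) appears each time z₀ passes a multiple of π/2, so N = ⌊2z₀/π⌋ + 1 = ⌊6.742⌋ + 1 = 7.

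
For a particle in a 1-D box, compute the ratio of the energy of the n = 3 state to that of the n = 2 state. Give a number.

Since E_n ∝ n², the ratio is (3/2)² = 2.25.

2.25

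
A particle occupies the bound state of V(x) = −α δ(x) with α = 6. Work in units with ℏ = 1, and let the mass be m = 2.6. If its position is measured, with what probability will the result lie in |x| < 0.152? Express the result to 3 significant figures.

The normalised bound state is ψ = √κ e^{−κ|x|} with κ = mα/ℏ² = 15.60.
P(|x| < d) = ∫_{−d}^{d} κ e^{−2κ|x|} dx = 1 − e^{−2κd} = 1 − e^{−4.742} = 0.9913.

P = 0.991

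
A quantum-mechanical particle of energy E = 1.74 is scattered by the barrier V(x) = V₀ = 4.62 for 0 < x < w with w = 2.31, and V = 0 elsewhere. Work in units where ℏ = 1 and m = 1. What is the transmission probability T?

E < V₀: inside the barrier ψ ∝ e^{±κx} with κ = √(2m(V₀ − E))/ℏ = 2.400.
κw = 5.544, sinh(κw) = 127.8.
Matching ψ, ψ′ at both faces gives T = [1 + V₀² sinh²(κw) / (4E(V₀ − E))]⁻¹ = 1/17410 = 0.0000575.

T = 0.0000575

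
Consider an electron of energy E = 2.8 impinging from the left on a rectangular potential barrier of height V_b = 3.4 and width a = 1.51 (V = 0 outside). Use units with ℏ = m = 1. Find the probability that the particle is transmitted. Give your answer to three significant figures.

Since E < V_b the interior solution is evanescent with decay constant κ = √(2m(V_b − E))/ℏ = 1.095.
κa = 1.654, sinh(κa) = 2.519.
Matching ψ, ψ′ at both faces gives T = [1 + V_b² sinh²(κa) / (4E(V_b − E))]⁻¹ = 1/11.91 = 0.0839.

T = 0.0839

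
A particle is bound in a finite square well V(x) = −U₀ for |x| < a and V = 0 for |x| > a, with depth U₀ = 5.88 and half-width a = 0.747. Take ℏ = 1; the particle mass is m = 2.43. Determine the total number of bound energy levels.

The dimensionless depth is z₀ = a√(2mU₀)/ℏ = 0.747 × √(28.58) = 3.993.
A new bound state (alternating even/odd) appears each time z₀ passes a multiple of π/2, so N = ⌊2z₀/π⌋ + 1 = ⌊2.542⌋ + 1 = 3.

N = 3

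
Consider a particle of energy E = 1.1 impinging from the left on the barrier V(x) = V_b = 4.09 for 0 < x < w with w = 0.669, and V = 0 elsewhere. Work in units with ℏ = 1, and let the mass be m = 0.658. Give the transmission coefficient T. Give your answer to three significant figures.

T = 0.204

Since E < V_b the interior solution is evanescent with decay constant κ = √(2m(V_b − E))/ℏ = 1.984.
κw = 1.327, sinh(κw) = 1.752.
Matching ψ, ψ′ at both faces gives T = [1 + V_b² sinh²(κw) / (4E(V_b − E))]⁻¹ = 1/4.904 = 0.204.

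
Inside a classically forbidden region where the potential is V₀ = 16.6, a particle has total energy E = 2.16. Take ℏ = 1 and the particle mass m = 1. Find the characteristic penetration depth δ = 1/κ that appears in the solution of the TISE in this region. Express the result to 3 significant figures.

δ = 0.186

Since E < V₀ the TISE in this region is ψ'' = κ²ψ with κ = √(2m(V₀ − E))/ℏ.
κ = √(2 × 1 × 14.44) = 5.374. The penetration depth is δ = 1/κ = 0.186.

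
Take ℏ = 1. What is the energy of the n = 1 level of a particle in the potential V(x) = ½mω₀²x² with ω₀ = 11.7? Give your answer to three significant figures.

E = 17.6

Using E_n = (n + ½)ℏω₀: E_1 = 1.5 × 11.7 = 17.55.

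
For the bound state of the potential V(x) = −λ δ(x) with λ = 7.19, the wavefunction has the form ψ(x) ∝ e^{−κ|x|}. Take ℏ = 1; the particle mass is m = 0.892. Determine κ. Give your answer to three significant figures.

Integrating the TISE across x = 0 gives the cusp condition ψ'(0⁺) − ψ'(0⁻) = −(2mλ/ℏ²)ψ(0).
With ψ ∝ e^{−κ|x|} this yields −2κ = −2mλ/ℏ², so κ = mλ/ℏ² = 6.413.

κ = 6.41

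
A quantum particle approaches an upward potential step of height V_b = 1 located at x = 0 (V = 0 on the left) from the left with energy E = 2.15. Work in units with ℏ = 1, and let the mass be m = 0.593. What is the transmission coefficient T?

T = 0.976

On each side the TISE gives plane waves with k = √(2m(E − V))/ℏ: k₁ = √(2·0.593·2.15) = 1.597, k₂ = √(2·0.593·1.15) = 1.168.
Continuity of ψ and ψ′ at the step yields the reflection amplitude r = (k₁ − k₂)/(k₁ + k₂) = 0.1552; thus R = |r|² = 0.02408, T = 0.9759.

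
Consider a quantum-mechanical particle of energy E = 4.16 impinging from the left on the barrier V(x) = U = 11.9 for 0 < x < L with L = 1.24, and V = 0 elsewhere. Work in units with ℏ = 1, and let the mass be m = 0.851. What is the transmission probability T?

Since E < U the interior solution is evanescent with decay constant κ = √(2m(U − E))/ℏ = 3.630.
κL = 4.501, sinh(κL) = 45.03.
Matching ψ, ψ′ at both faces gives T = [1 + U² sinh²(κL) / (4E(U − E))]⁻¹ = 1/2231 = 0.000448.

T = 0.000448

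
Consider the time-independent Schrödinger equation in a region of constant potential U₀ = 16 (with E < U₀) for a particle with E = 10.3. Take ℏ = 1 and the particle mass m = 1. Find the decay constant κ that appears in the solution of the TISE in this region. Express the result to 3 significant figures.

κ = 3.38

Since E < U₀ the TISE in this region is ψ'' = κ²ψ with κ = √(2m(U₀ − E))/ℏ.
κ = √(2 × 1 × 5.7) = 3.376.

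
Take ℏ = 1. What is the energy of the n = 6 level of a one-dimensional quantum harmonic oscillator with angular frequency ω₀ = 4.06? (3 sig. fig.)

The oscillator eigenvalues are E_n = ℏω₀(n + ½), so E_6 = 4.06 × 6.5 = 26.39.

E = 26.4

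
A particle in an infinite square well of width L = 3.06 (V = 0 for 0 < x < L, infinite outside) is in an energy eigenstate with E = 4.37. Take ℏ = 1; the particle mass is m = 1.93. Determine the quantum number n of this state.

From E_n = n²π²ℏ²/(2mL²) invert to n = √(2mL²E)/(πℏ).
n = (3.06/π) × √(2 × 1.93 × 4.37) = 4.000 → n = 4.

n = 4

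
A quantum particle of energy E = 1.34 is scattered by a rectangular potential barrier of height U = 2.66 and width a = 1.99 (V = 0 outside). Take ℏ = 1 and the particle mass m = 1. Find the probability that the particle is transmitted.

T = 0.00620

E < U: inside the barrier ψ ∝ e^{±κx} with κ = √(2m(U − E))/ℏ = 1.625.
κa = 3.233, sinh(κa) = 12.66.
Matching ψ, ψ′ at both faces gives T = [1 + U² sinh²(κa) / (4E(U − E))]⁻¹ = 1/161.4 = 0.00620.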